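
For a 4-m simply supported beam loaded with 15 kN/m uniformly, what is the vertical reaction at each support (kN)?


Total load = w * L = 15 * 4 = 60 kN
By symmetry, each reaction R = total / 2 = 60 / 2 = 30.0 kN

30.0 kN


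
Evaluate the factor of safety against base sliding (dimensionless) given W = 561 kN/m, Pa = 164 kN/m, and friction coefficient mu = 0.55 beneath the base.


Resisting force = mu * W = 0.55 * 561 = 308.55 kN/m
FOS = Resisting / Driving = 308.55 / 164
= 1.8814 (dimensionless)

1.8814 (dimensionless)


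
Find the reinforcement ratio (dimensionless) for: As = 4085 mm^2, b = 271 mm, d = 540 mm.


rho = As / (b * d)
= 4085 / (271 * 540)
= 4085 / 146340
= 0.027914 (dimensionless)

0.027914 (dimensionless)


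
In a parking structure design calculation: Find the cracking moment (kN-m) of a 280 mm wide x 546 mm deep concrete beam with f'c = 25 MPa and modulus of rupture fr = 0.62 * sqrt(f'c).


fr = 0.62 * sqrt(25) = 0.62 * 5.0 = 3.1 MPa
I = 280 * 546^3 / 12 = 3797997840.0 mm^4
y_t = 273.0 mm
M_cr = fr * I / y_t = 3.1 * 3797997840.0 / 273.0 N-mm
= 43.1274 kN-m

43.1274 kN-m


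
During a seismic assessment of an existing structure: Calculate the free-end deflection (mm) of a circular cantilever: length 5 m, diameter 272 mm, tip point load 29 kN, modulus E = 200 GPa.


I = pi * d^4 / 64 = pi * 272^4 / 64 = 268686295.06 mm^4
L = 5000.0 mm, P = 29000.0 N, E = 200000.0 MPa
delta = P * L^3 / (3 * E * I)
= 29000.0 * 5000.0^3 / (3 * 200000.0 * 268686295.06)
= 22.486 mm

22.486 mm


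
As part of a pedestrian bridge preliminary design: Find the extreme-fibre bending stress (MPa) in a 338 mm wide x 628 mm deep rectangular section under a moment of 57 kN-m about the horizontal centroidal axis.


I = b * h^3 / 12 = 338 * 628^3 / 12 = 6976127114.67 mm^4
y = h / 2 = 628 / 2 = 314.0 mm
M = 57 kN-m = 57000000.0 N-mm
sigma = M * y / I = 57000000.0 * 314.0 / 6976127114.67
= 2.57 MPa

2.57 MPa


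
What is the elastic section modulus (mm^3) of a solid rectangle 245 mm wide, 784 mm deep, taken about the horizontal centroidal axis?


S = b * h^2 / 6
= 245 * 784^2 / 6
= 245 * 614656 / 6
= 25098453.33 mm^3

25098453.33 mm^3


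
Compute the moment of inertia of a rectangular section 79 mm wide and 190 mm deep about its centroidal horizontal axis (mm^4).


I = b * h^3 / 12
= 79 * 190^3 / 12
= 79 * 6859000 / 12
= 45155083.33 mm^4

45155083.33 mm^4


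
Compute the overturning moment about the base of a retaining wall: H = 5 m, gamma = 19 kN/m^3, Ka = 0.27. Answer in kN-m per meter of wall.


Pa = 0.5 * Ka * gamma * H^2
= 0.5 * 0.27 * 19 * 5^2
= 64.125 kN/m
Arm = H / 3 = 5 / 3 = 1.6667 m
Mo = Pa * arm = Pa * H / 3 = 64.125 * 5 / 3 = 106.875 kN-m/m

106.875 kN-m/m


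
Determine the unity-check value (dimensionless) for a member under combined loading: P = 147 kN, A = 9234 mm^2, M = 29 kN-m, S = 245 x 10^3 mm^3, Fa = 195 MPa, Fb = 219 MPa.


f_a = P / A = 147000.0 / 9234 = 15.9194 MPa
f_b = M / S = 29000000.0 / 245000.0 = 118.3673 MPa
Ratio = f_a / Fa + f_b / Fb
= 15.9194 / 195 + 118.3673 / 219
= 0.6221 (dimensionless)

0.6221 (dimensionless)


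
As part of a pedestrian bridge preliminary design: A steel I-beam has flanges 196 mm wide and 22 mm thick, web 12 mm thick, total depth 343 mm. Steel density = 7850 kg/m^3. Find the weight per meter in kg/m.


A_flanges = 2 * 196 * 22 = 8624 mm^2
A_web = (343 - 2 * 22) * 12 = 3588 mm^2
A_total = 8624 + 3588 = 12212 mm^2 = 0.012212 m^2
Weight = rho * A = 7850 * 0.012212 = 95.8642 kg/m

95.8642 kg/m


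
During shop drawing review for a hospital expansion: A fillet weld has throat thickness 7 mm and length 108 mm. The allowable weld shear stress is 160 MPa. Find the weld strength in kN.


Strength = throat * length * allowable stress
= 7 * 108 * 160 N
= 120960 N
= 120.96 kN

120.96 kN


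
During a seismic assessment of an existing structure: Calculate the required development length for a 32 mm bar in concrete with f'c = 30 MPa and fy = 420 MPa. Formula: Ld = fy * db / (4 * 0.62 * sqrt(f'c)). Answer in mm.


Ld = (fy * db) / (4 * 0.62 * sqrt(f'c))
= (420 * 32) / (4 * 0.62 * sqrt(30))
= 13440 / 13.5835
= 989.43 mm

989.43 mm


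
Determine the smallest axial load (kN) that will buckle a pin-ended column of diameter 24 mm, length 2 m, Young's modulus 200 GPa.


I = pi * d^4 / 64 = 16286.02 mm^4
L = 2000.0 mm
P_cr = pi^2 * E * I / L^2
= 9.8696 * 200000.0 * 16286.02 / 2000.0^2
= 8036.83 N = 8.0368 kN

8.0368 kN


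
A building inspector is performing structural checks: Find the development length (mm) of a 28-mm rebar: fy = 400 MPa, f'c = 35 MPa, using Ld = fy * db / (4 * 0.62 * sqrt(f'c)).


Ld = (fy * db) / (4 * 0.62 * sqrt(f'c))
= (400 * 28) / (4 * 0.62 * sqrt(35))
= 11200 / 14.6719
= 763.37 mm

763.37 mm


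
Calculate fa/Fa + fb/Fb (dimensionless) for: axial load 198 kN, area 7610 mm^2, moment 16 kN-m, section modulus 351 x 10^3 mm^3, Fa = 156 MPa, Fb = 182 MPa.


f_a = P / A = 198000.0 / 7610 = 26.0184 MPa
f_b = M / S = 16000000.0 / 351000.0 = 45.584 MPa
Ratio = f_a / Fa + f_b / Fb
= 26.0184 / 156 + 45.584 / 182
= 0.4172 (dimensionless)

0.4172 (dimensionless)


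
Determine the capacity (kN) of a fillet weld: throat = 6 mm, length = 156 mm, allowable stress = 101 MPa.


Strength = throat * length * allowable stress
= 6 * 156 * 101 N
= 94536 N
= 94.54 kN

94.54 kN


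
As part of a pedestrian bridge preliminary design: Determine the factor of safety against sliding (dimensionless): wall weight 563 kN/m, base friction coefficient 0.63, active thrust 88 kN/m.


Resisting force = mu * W = 0.63 * 563 = 354.69 kN/m
FOS = Resisting / Driving = 354.69 / 88
= 4.0306 (dimensionless)

4.0306 (dimensionless)


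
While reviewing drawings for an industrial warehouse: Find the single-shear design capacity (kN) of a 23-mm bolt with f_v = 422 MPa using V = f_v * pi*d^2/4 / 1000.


A = pi * d^2 / 4 = pi * 23^2 / 4 = 415.4756 mm^2
V = f_v * A / 1000 = 422 * 415.4756 / 1000
= 175.3307 kN

175.3307 kN


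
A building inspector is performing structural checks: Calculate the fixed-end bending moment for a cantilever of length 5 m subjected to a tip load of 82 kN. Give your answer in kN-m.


For a cantilever with a point load at the free end:
M_max = P * L = 82 * 5 = 410 kN-m

410 kN-m


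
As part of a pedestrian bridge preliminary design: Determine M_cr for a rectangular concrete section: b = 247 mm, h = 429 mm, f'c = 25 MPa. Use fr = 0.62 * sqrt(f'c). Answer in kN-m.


fr = 0.62 * sqrt(25) = 0.62 * 5.0 = 3.1 MPa
I = 247 * 429^3 / 12 = 1625128040.25 mm^4
y_t = 214.5 mm
M_cr = fr * I / y_t = 3.1 * 1625128040.25 / 214.5 N-mm
= 23.4867 kN-m

23.4867 kN-m


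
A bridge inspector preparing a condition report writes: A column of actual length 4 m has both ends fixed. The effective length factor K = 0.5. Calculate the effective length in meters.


L_eff = K * L
= 0.5 * 4
= 2.0 m

2.0 m


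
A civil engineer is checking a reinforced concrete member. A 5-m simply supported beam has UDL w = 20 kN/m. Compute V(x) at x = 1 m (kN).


R_A = w * L / 2 = 20 * 5 / 2 = 50.0 kN
V(x) = R_A - w * x = 50.0 - 20 * 1
= 30.0 kN

30.0 kN


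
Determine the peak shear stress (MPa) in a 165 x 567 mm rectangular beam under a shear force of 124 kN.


A = b * h = 165 * 567 = 93555 mm^2
V = 124 kN = 124000.0 N
tau_max = 1.5 * V / A = 1.5 * 124000.0 / 93555
= 1.9881 MPa

1.9881 MPa


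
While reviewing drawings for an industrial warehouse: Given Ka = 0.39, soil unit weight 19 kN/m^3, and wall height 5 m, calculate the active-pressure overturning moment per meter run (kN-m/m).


Pa = 0.5 * Ka * gamma * H^2
= 0.5 * 0.39 * 19 * 5^2
= 92.625 kN/m
Arm = H / 3 = 5 / 3 = 1.6667 m
Mo = Pa * arm = Pa * H / 3 = 92.625 * 5 / 3 = 154.375 kN-m/m

154.375 kN-m/m


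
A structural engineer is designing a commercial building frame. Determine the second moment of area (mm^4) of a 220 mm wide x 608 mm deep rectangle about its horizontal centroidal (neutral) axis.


I = b * h^3 / 12
= 220 * 608^3 / 12
= 220 * 224755712 / 12
= 4120521386.67 mm^4

4120521386.67 mm^4


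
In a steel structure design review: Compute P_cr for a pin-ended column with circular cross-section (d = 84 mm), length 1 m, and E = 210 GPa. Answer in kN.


I = pi * d^4 / 64 = 2443920.32 mm^4
L = 1000.0 mm
P_cr = pi^2 * E * I / L^2
= 9.8696 * 210000.0 * 2443920.32 / 1000.0^2
= 5065310.62 N = 5065.3106 kN

5065.3106 kN


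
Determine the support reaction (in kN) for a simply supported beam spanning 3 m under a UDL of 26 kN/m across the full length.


Total load = w * L = 26 * 3 = 78 kN
By symmetry, each reaction R = total / 2 = 78 / 2 = 39.0 kN

39.0 kN


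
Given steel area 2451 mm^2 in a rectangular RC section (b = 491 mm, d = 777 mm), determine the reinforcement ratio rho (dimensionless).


rho = As / (b * d)
= 2451 / (491 * 777)
= 2451 / 381507
= 0.006425 (dimensionless)

0.006425 (dimensionless)


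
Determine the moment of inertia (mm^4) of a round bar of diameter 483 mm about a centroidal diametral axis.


r = d / 2 = 483 / 2 = 241.5 mm
I = pi * r^4 / 4 = pi * 241.5^4 / 4
= 2671519950.14 mm^4

2671519950.14 mm^4


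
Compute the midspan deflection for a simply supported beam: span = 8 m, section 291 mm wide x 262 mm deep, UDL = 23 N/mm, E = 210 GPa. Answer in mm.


I = 291 * 262^3 / 12 = 436129654.0 mm^4
L = 8000.0 mm, w = 23 N/mm, E = 210000.0 MPa
delta = 5 * w * L^4 / (384 * E * I)
= 5 * 23 * 8000.0^4 / (384 * 210000.0 * 436129654.0)
= 13.3934 mm

13.3934 mm


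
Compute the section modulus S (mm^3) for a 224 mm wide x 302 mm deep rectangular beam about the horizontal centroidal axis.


S = b * h^2 / 6
= 224 * 302^2 / 6
= 224 * 91204 / 6
= 3404949.33 mm^3

3404949.33 mm^3


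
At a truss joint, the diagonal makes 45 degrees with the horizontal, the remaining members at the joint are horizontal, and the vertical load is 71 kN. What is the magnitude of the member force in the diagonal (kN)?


At the joint, only the diagonal has a vertical component, so vertical equilibrium gives:
F * sin(45) = 71
F = 71 / sin(45)
= 71 / 0.707107
= 100.41 kN

100.41 kN


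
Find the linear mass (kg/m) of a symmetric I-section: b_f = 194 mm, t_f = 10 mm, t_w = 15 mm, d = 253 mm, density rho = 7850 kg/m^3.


A_flanges = 2 * 194 * 10 = 3880 mm^2
A_web = (253 - 2 * 10) * 15 = 3495 mm^2
A_total = 3880 + 3495 = 7375 mm^2 = 0.007375 m^2
Weight = rho * A = 7850 * 0.007375 = 57.8937 kg/m

57.8937 kg/m


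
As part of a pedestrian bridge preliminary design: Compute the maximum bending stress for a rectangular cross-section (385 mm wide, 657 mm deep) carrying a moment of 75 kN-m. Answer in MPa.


I = b * h^3 / 12 = 385 * 657^3 / 12 = 9098621358.75 mm^4
y = h / 2 = 657 / 2 = 328.5 mm
M = 75 kN-m = 75000000.0 N-mm
sigma = M * y / I = 75000000.0 * 328.5 / 9098621358.75
= 2.71 MPa

2.71 MPa


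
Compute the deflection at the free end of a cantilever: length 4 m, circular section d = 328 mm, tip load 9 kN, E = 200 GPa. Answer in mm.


I = pi * d^4 / 64 = pi * 328^4 / 64 = 568152959.9 mm^4
L = 4000.0 mm, P = 9000.0 N, E = 200000.0 MPa
delta = P * L^3 / (3 * E * I)
= 9000.0 * 4000.0^3 / (3 * 200000.0 * 568152959.9)
= 1.6897 mm

1.6897 mm


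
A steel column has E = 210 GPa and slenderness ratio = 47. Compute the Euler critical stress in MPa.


sigma_cr = pi^2 * E / lambda^2
= 9.8696 * 210000.0 / 47^2
= 9.8696 * 210000.0 / 2209
= 938.2603 MPa

938.2603 MPa


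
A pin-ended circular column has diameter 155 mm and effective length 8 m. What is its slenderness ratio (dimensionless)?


Radius of gyration r = d / 4 = 155 / 4 = 38.75 mm
L_eff = 8000.0 mm
Slenderness ratio = L / r = 8000.0 / 38.75 = 206.45 (dimensionless)

206.45 (dimensionless)


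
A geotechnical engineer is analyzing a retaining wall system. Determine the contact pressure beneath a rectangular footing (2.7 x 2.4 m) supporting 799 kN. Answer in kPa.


A = 2.7 * 2.4 = 6.48 m^2
q = P / A = 799 / 6.48
= 123.3025 kPa

123.3025 kPa


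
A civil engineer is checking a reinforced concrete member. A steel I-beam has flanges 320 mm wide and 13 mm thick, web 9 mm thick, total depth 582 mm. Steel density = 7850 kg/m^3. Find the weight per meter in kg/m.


A_flanges = 2 * 320 * 13 = 8320 mm^2
A_web = (582 - 2 * 13) * 9 = 5004 mm^2
A_total = 8320 + 5004 = 13324 mm^2 = 0.013324 m^2
Weight = rho * A = 7850 * 0.013324 = 104.5934 kg/m

104.5934 kg/m


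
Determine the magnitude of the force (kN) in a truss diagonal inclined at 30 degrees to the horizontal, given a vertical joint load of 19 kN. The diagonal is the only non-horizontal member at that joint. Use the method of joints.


At the joint, only the diagonal has a vertical component, so vertical equilibrium gives:
F * sin(30) = 19
F = 19 / sin(30)
= 19 / 0.5
= 38.0 kN

38.0 kN


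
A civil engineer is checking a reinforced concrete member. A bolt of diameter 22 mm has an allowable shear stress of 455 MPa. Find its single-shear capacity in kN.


A = pi * d^2 / 4 = pi * 22^2 / 4 = 380.1327 mm^2
V = f_v * A / 1000 = 455 * 380.1327 / 1000
= 172.9604 kN

172.9604 kN


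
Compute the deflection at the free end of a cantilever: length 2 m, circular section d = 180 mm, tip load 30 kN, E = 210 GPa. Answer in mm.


I = pi * d^4 / 64 = pi * 180^4 / 64 = 51529973.5 mm^4
L = 2000.0 mm, P = 30000.0 N, E = 210000.0 MPa
delta = P * L^3 / (3 * E * I)
= 30000.0 * 2000.0^3 / (3 * 210000.0 * 51529973.5)
= 7.3928 mm

7.3928 mm


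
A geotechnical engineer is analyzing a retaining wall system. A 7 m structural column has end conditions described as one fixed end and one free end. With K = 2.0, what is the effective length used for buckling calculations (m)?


L_eff = K * L
= 2.0 * 7
= 14.0 m

14.0 m


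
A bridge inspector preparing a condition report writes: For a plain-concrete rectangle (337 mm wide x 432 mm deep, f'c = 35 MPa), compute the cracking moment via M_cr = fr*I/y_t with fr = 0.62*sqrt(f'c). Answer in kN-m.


fr = 0.62 * sqrt(35) = 0.62 * 5.9161 = 3.668 MPa
I = 337 * 432^3 / 12 = 2264122368.0 mm^4
y_t = 216.0 mm
M_cr = fr * I / y_t = 3.668 * 2264122368.0 / 216.0 N-mm
= 38.4478 kN-m

38.4478 kN-m


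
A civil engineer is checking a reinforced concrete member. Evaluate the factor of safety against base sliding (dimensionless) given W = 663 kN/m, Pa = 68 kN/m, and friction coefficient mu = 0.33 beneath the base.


Resisting force = mu * W = 0.33 * 663 = 218.79 kN/m
FOS = Resisting / Driving = 218.79 / 68
= 3.2175 (dimensionless)

3.2175 (dimensionless)


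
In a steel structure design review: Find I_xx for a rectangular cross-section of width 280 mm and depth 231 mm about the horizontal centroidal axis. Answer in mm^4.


I = b * h^3 / 12
= 280 * 231^3 / 12
= 280 * 12326391 / 12
= 287615790.0 mm^4

287615790.0 mm^4


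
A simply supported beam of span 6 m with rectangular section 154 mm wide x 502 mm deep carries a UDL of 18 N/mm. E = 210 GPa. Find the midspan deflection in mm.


I = 154 * 502^3 / 12 = 1623493769.33 mm^4
L = 6000.0 mm, w = 18 N/mm, E = 210000.0 MPa
delta = 5 * w * L^4 / (384 * E * I)
= 5 * 18 * 6000.0^4 / (384 * 210000.0 * 1623493769.33)
= 0.8909 mm

0.8909 mm


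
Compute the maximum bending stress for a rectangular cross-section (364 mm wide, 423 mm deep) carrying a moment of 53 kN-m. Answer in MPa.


I = b * h^3 / 12 = 364 * 423^3 / 12 = 2295837999.0 mm^4
y = h / 2 = 423 / 2 = 211.5 mm
M = 53 kN-m = 53000000.0 N-mm
sigma = M * y / I = 53000000.0 * 211.5 / 2295837999.0
= 4.88 MPa

4.88 MPa


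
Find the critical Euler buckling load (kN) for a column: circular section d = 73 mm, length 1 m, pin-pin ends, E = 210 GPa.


I = pi * d^4 / 64 = 1393995.4 mm^4
L = 1000.0 mm
P_cr = pi^2 * E * I / L^2
= 9.8696 * 210000.0 * 1393995.4 / 1000.0^2
= 2889218.45 N = 2889.2184 kN

2889.2184 kN


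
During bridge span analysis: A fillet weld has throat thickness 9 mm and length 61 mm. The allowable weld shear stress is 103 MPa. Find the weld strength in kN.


Strength = throat * length * allowable stress
= 9 * 61 * 103 N
= 56547 N
= 56.55 kN

56.55 kN


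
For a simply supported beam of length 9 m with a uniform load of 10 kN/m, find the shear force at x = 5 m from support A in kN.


R_A = w * L / 2 = 10 * 9 / 2 = 45.0 kN
V(x) = R_A - w * x = 45.0 - 10 * 5
= -5.0 kN

-5.0 kN


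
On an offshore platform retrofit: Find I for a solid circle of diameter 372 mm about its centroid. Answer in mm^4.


r = d / 2 = 372 / 2 = 186.0 mm
I = pi * r^4 / 4 = pi * 186.0^4 / 4
= 940029879.65 mm^4

940029879.65 mm^4


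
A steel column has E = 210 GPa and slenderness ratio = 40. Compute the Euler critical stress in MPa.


sigma_cr = pi^2 * E / lambda^2
= 9.8696 * 210000.0 / 40^2
= 9.8696 * 210000.0 / 1600
= 1295.3856 MPa

1295.3856 MPa


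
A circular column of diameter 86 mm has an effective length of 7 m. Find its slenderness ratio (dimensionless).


Radius of gyration r = d / 4 = 86 / 4 = 21.5 mm
L_eff = 7000.0 mm
Slenderness ratio = L / r = 7000.0 / 21.5 = 325.58 (dimensionless)

325.58 (dimensionless)


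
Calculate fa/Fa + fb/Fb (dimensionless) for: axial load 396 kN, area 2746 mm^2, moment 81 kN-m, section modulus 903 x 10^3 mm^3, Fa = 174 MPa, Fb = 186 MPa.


f_a = P / A = 396000.0 / 2746 = 144.2098 MPa
f_b = M / S = 81000000.0 / 903000.0 = 89.701 MPa
Ratio = f_a / Fa + f_b / Fb
= 144.2098 / 174 + 89.701 / 186
= 1.3111 (dimensionless)

1.3111 (dimensionless)


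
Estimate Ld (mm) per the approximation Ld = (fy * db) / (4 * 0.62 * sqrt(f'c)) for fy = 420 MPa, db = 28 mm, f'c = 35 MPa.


Ld = (fy * db) / (4 * 0.62 * sqrt(f'c))
= (420 * 28) / (4 * 0.62 * sqrt(35))
= 11760 / 14.6719
= 801.53 mm

801.53 mm


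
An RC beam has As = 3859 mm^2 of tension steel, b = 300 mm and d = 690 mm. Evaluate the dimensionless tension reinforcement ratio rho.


rho = As / (b * d)
= 3859 / (300 * 690)
= 3859 / 207000
= 0.018643 (dimensionless)

0.018643 (dimensionless)


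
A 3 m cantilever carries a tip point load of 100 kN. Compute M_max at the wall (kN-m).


For a cantilever with a point load at the free end:
M_max = P * L = 100 * 3 = 300 kN-m

300 kN-m


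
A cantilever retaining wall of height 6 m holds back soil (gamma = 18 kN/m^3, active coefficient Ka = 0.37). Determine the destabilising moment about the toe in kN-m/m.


Pa = 0.5 * Ka * gamma * H^2
= 0.5 * 0.37 * 18 * 6^2
= 119.88 kN/m
Arm = H / 3 = 6 / 3 = 2.0 m
Mo = Pa * arm = Pa * H / 3 = 119.88 * 6 / 3 = 239.76 kN-m/m

239.76 kN-m/m


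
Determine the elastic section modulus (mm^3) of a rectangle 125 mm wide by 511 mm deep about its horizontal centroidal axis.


S = b * h^2 / 6
= 125 * 511^2 / 6
= 125 * 261121 / 6
= 5440020.83 mm^3

5440020.83 mm^3


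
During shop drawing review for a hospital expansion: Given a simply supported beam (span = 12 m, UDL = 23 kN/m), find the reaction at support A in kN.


Total load = w * L = 23 * 12 = 276 kN
By symmetry, each reaction R = total / 2 = 276 / 2 = 138.0 kN

138.0 kN


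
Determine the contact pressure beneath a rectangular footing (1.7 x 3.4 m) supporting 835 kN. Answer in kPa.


A = 1.7 * 3.4 = 5.78 m^2
q = P / A = 835 / 5.78
= 144.4637 kPa

144.4637 kPa


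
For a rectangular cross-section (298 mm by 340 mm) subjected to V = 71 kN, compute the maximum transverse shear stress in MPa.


A = b * h = 298 * 340 = 101320 mm^2
V = 71 kN = 71000.0 N
tau_max = 1.5 * V / A = 1.5 * 71000.0 / 101320
= 1.0511 MPa

1.0511 MPa


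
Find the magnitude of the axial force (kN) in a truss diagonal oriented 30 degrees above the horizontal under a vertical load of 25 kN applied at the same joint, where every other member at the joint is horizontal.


At the joint, only the diagonal has a vertical component, so vertical equilibrium gives:
F * sin(30) = 25
F = 25 / sin(30)
= 25 / 0.5
= 50.0 kN

50.0 kN


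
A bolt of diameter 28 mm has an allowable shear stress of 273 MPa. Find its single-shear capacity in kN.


A = pi * d^2 / 4 = pi * 28^2 / 4 = 615.7522 mm^2
V = f_v * A / 1000 = 273 * 615.7522 / 1000
= 168.1003 kN

168.1003 kN


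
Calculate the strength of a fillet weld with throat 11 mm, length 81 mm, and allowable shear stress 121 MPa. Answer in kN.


Strength = throat * length * allowable stress
= 11 * 81 * 121 N
= 107811 N
= 107.81 kN

107.81 kN


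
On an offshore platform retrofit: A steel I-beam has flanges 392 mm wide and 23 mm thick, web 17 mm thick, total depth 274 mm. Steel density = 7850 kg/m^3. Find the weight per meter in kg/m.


A_flanges = 2 * 392 * 23 = 18032 mm^2
A_web = (274 - 2 * 23) * 17 = 3876 mm^2
A_total = 18032 + 3876 = 21908 mm^2 = 0.021908 m^2
Weight = rho * A = 7850 * 0.021908 = 171.9778 kg/m

171.9778 kg/m


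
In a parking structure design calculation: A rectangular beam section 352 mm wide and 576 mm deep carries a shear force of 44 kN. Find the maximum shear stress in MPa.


A = b * h = 352 * 576 = 202752 mm^2
V = 44 kN = 44000.0 N
tau_max = 1.5 * V / A = 1.5 * 44000.0 / 202752
= 0.3255 MPa

0.3255 MPa


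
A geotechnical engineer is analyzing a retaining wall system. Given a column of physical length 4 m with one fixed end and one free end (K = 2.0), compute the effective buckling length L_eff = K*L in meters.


L_eff = K * L
= 2.0 * 4
= 8.0 m

8.0 m


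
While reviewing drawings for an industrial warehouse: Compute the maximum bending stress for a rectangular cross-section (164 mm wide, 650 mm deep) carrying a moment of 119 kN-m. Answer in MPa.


I = b * h^3 / 12 = 164 * 650^3 / 12 = 3753208333.33 mm^4
y = h / 2 = 650 / 2 = 325.0 mm
M = 119 kN-m = 119000000.0 N-mm
sigma = M * y / I = 119000000.0 * 325.0 / 3753208333.33
= 10.3 MPa

10.3 MPa


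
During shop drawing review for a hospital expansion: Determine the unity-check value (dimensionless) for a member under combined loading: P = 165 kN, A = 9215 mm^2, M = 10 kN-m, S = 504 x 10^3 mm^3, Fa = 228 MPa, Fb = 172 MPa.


f_a = P / A = 165000.0 / 9215 = 17.9056 MPa
f_b = M / S = 10000000.0 / 504000.0 = 19.8413 MPa
Ratio = f_a / Fa + f_b / Fb
= 17.9056 / 228 + 19.8413 / 172
= 0.1939 (dimensionless)

0.1939 (dimensionless)


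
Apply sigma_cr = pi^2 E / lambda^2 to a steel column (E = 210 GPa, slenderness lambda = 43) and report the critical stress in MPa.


sigma_cr = pi^2 * E / lambda^2
= 9.8696 * 210000.0 / 43^2
= 9.8696 * 210000.0 / 1849
= 1120.9394 MPa

1120.9394 MPa


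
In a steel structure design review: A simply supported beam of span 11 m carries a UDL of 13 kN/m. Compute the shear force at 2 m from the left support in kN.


R_A = w * L / 2 = 13 * 11 / 2 = 71.5 kN
V(x) = R_A - w * x = 71.5 - 13 * 2
= 45.5 kN

45.5 kN


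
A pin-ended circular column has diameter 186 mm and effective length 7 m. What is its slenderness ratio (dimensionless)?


Radius of gyration r = d / 4 = 186 / 4 = 46.5 mm
L_eff = 7000.0 mm
Slenderness ratio = L / r = 7000.0 / 46.5 = 150.54 (dimensionless)

150.54 (dimensionless)


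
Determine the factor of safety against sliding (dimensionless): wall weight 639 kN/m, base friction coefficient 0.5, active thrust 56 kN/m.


Resisting force = mu * W = 0.5 * 639 = 319.5 kN/m
FOS = Resisting / Driving = 319.5 / 56
= 5.7054 (dimensionless)

5.7054 (dimensionless)


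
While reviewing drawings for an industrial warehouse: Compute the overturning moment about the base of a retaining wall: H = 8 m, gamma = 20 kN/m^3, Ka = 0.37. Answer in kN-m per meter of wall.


Pa = 0.5 * Ka * gamma * H^2
= 0.5 * 0.37 * 20 * 8^2
= 236.8 kN/m
Arm = H / 3 = 8 / 3 = 2.6667 m
Mo = Pa * arm = Pa * H / 3 = 236.8 * 8 / 3 = 631.4667 kN-m/m

631.4667 kN-m/m


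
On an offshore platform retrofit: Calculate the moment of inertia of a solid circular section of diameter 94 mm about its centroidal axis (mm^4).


r = d / 2 = 94 / 2 = 47.0 mm
I = pi * r^4 / 4 = pi * 47.0^4 / 4
= 3832492.5 mm^4

3832492.5 mm^4


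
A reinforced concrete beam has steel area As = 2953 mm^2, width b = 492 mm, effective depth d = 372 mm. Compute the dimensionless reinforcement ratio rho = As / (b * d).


rho = As / (b * d)
= 2953 / (492 * 372)
= 2953 / 183024
= 0.016134 (dimensionless)

0.016134 (dimensionless)


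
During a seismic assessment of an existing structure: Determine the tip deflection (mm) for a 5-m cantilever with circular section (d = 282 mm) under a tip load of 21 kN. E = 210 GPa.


I = pi * d^4 / 64 = pi * 282^4 / 64 = 310431892.12 mm^4
L = 5000.0 mm, P = 21000.0 N, E = 210000.0 MPa
delta = P * L^3 / (3 * E * I)
= 21000.0 * 5000.0^3 / (3 * 210000.0 * 310431892.12)
= 13.4222 mm

13.4222 mm


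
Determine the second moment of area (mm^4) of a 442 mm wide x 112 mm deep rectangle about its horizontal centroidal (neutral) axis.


I = b * h^3 / 12
= 442 * 112^3 / 12
= 442 * 1404928 / 12
= 51748181.33 mm^4

51748181.33 mm^4


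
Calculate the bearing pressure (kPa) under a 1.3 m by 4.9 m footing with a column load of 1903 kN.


A = 1.3 * 4.9 = 6.37 m^2
q = P / A = 1903 / 6.37
= 298.7441 kPa

298.7441 kPa


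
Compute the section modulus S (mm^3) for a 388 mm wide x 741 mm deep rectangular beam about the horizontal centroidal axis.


S = b * h^2 / 6
= 388 * 741^2 / 6
= 388 * 549081 / 6
= 35507238.0 mm^3

35507238.0 mm^3


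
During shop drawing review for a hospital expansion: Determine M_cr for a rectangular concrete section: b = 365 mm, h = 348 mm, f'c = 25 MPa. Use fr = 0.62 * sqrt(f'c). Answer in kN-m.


fr = 0.62 * sqrt(25) = 0.62 * 5.0 = 3.1 MPa
I = 365 * 348^3 / 12 = 1281885840.0 mm^4
y_t = 174.0 mm
M_cr = fr * I / y_t = 3.1 * 1281885840.0 / 174.0 N-mm
= 22.8382 kN-m

22.8382 kN-m


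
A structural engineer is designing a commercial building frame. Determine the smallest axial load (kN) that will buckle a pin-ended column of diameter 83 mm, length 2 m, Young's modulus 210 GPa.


I = pi * d^4 / 64 = 2329604.88 mm^4
L = 2000.0 mm
P_cr = pi^2 * E * I / L^2
= 9.8696 * 210000.0 * 2329604.88 / 2000.0^2
= 1207094.63 N = 1207.0946 kN

1207.0946 kN


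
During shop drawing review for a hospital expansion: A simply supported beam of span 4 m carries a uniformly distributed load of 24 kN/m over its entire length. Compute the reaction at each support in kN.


Total load = w * L = 24 * 4 = 96 kN
By symmetry, each reaction R = total / 2 = 96 / 2 = 48.0 kN

48.0 kN


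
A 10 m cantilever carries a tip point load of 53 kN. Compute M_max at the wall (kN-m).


For a cantilever with a point load at the free end:
M_max = P * L = 53 * 10 = 530 kN-m

530 kN-m


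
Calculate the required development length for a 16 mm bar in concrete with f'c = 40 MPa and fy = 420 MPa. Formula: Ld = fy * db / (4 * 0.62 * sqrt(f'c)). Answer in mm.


Ld = (fy * db) / (4 * 0.62 * sqrt(f'c))
= (420 * 16) / (4 * 0.62 * sqrt(40))
= 6720 / 15.6849
= 428.44 mm

428.44 mm


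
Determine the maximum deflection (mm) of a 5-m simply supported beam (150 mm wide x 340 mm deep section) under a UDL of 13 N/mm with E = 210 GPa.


I = 150 * 340^3 / 12 = 491300000.0 mm^4
L = 5000.0 mm, w = 13 N/mm, E = 210000.0 MPa
delta = 5 * w * L^4 / (384 * E * I)
= 5 * 13 * 5000.0^4 / (384 * 210000.0 * 491300000.0)
= 1.0254 mm

1.0254 mm


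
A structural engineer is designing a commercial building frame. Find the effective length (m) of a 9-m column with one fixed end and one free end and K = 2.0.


L_eff = K * L
= 2.0 * 9
= 18.0 m

18.0 m


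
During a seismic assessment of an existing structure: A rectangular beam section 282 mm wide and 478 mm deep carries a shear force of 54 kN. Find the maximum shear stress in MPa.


A = b * h = 282 * 478 = 134796 mm^2
V = 54 kN = 54000.0 N
tau_max = 1.5 * V / A = 1.5 * 54000.0 / 134796
= 0.6009 MPa

0.6009 MPa


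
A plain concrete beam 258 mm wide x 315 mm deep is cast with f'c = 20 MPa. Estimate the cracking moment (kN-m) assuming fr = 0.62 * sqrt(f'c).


fr = 0.62 * sqrt(20) = 0.62 * 4.4721 = 2.7727 MPa
I = 258 * 315^3 / 12 = 672001312.5 mm^4
y_t = 157.5 mm
M_cr = fr * I / y_t = 2.7727 * 672001312.5 / 157.5 N-mm
= 11.8303 kN-m

11.8303 kN-m


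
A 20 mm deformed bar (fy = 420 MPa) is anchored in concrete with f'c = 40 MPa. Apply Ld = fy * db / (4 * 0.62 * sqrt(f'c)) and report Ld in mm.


Ld = (fy * db) / (4 * 0.62 * sqrt(f'c))
= (420 * 20) / (4 * 0.62 * sqrt(40))
= 8400 / 15.6849
= 535.55 mm

535.55 mm


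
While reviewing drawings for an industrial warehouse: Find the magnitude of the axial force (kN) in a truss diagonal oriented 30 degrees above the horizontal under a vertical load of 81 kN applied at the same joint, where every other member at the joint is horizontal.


At the joint, only the diagonal has a vertical component, so vertical equilibrium gives:
F * sin(30) = 81
F = 81 / sin(30)
= 81 / 0.5
= 162.0 kN

162.0 kN


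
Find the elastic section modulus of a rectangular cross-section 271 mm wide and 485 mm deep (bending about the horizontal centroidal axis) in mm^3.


S = b * h^2 / 6
= 271 * 485^2 / 6
= 271 * 235225 / 6
= 10624329.17 mm^3

10624329.17 mm^3


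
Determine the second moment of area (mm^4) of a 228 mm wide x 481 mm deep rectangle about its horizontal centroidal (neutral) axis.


I = b * h^3 / 12
= 228 * 481^3 / 12
= 228 * 111284641 / 12
= 2114408179.0 mm^4

2114408179.0 mm^4


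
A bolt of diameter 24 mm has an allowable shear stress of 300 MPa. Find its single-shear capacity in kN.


A = pi * d^2 / 4 = pi * 24^2 / 4 = 452.3893 mm^2
V = f_v * A / 1000 = 300 * 452.3893 / 1000
= 135.7168 kN

135.7168 kN


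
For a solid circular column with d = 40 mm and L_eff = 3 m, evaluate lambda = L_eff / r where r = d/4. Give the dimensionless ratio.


Radius of gyration r = d / 4 = 40 / 4 = 10.0 mm
L_eff = 3000.0 mm
Slenderness ratio = L / r = 3000.0 / 10.0 = 300.0 (dimensionless)

300.0 (dimensionless)


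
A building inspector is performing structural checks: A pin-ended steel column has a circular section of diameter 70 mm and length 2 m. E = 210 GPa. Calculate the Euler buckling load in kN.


I = pi * d^4 / 64 = 1178588.12 mm^4
L = 2000.0 mm
P_cr = pi^2 * E * I / L^2
= 9.8696 * 210000.0 * 1178588.12 / 2000.0^2
= 610690.42 N = 610.6904 kN

610.6904 kN


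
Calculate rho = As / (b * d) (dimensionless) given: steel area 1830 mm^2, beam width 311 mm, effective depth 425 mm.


rho = As / (b * d)
= 1830 / (311 * 425)
= 1830 / 132175
= 0.013845 (dimensionless)

0.013845 (dimensionless)


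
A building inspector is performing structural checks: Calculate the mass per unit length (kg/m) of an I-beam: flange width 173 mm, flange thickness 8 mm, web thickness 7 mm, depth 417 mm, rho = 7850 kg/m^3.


A_flanges = 2 * 173 * 8 = 2768 mm^2
A_web = (417 - 2 * 8) * 7 = 2807 mm^2
A_total = 2768 + 2807 = 5575 mm^2 = 0.005575 m^2
Weight = rho * A = 7850 * 0.005575 = 43.7638 kg/m

43.7638 kg/m


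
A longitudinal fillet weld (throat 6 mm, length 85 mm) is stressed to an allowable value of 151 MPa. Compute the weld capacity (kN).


Strength = throat * length * allowable stress
= 6 * 85 * 151 N
= 77010 N
= 77.01 kN

77.01 kN


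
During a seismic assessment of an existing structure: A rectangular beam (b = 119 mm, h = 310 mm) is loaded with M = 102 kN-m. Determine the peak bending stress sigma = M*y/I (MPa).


I = b * h^3 / 12 = 119 * 310^3 / 12 = 295427416.67 mm^4
y = h / 2 = 310 / 2 = 155.0 mm
M = 102 kN-m = 102000000.0 N-mm
sigma = M * y / I = 102000000.0 * 155.0 / 295427416.67
= 53.52 MPa

53.52 MPa


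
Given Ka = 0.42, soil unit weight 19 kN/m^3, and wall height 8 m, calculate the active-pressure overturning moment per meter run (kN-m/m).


Pa = 0.5 * Ka * gamma * H^2
= 0.5 * 0.42 * 19 * 8^2
= 255.36 kN/m
Arm = H / 3 = 8 / 3 = 2.6667 m
Mo = Pa * arm = Pa * H / 3 = 255.36 * 8 / 3 = 680.96 kN-m/m

680.96 kN-m/m


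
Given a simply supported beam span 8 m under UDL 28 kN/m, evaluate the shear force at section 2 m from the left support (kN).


R_A = w * L / 2 = 28 * 8 / 2 = 112.0 kN
V(x) = R_A - w * x = 112.0 - 28 * 2
= 56.0 kN

56.0 kN


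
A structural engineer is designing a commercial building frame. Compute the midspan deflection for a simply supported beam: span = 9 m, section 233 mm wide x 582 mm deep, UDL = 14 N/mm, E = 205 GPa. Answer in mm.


I = 233 * 582^3 / 12 = 3827750562.0 mm^4
L = 9000.0 mm, w = 14 N/mm, E = 205000.0 MPa
delta = 5 * w * L^4 / (384 * E * I)
= 5 * 14 * 9000.0^4 / (384 * 205000.0 * 3827750562.0)
= 1.5242 mm

1.5242 mm


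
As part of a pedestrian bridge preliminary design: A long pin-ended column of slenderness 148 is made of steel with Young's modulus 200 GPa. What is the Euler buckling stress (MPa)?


sigma_cr = pi^2 * E / lambda^2
= 9.8696 * 200000.0 / 148^2
= 9.8696 * 200000.0 / 21904
= 90.1169 MPa

90.1169 MPa


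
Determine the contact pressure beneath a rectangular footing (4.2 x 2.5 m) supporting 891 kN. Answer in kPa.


A = 4.2 * 2.5 = 10.5 m^2
q = P / A = 891 / 10.5
= 84.8571 kPa

84.8571 kPa


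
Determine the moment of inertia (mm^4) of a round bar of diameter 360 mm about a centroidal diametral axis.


r = d / 2 = 360 / 2 = 180.0 mm
I = pi * r^4 / 4 = pi * 180.0^4 / 4
= 824479576.01 mm^4

824479576.01 mm^4


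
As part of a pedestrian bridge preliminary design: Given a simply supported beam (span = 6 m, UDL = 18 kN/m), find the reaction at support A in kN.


Total load = w * L = 18 * 6 = 108 kN
By symmetry, each reaction R = total / 2 = 108 / 2 = 54.0 kN

54.0 kN


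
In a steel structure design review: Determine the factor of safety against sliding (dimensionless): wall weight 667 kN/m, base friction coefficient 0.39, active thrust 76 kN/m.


Resisting force = mu * W = 0.39 * 667 = 260.13 kN/m
FOS = Resisting / Driving = 260.13 / 76
= 3.4228 (dimensionless)

3.4228 (dimensionless)


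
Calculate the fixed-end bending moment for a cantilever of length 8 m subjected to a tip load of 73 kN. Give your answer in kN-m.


For a cantilever with a point load at the free end:
M_max = P * L = 73 * 8 = 584 kN-m

584 kN-m


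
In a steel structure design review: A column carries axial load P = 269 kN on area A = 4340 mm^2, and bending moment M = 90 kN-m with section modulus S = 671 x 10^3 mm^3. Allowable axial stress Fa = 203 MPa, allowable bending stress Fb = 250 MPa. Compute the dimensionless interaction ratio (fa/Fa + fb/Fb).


f_a = P / A = 269000.0 / 4340 = 61.9816 MPa
f_b = M / S = 90000000.0 / 671000.0 = 134.1282 MPa
Ratio = f_a / Fa + f_b / Fb
= 61.9816 / 203 + 134.1282 / 250
= 0.8418 (dimensionless)

0.8418 (dimensionless)


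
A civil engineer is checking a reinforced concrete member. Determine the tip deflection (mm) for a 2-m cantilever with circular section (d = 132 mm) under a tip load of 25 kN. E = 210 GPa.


I = pi * d^4 / 64 = pi * 132^4 / 64 = 14902722.81 mm^4
L = 2000.0 mm, P = 25000.0 N, E = 210000.0 MPa
delta = P * L^3 / (3 * E * I)
= 25000.0 * 2000.0^3 / (3 * 210000.0 * 14902722.81)
= 21.3022 mm

21.3022 mm


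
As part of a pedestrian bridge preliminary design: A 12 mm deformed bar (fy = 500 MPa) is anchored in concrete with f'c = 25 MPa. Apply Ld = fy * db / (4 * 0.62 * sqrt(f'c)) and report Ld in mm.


Ld = (fy * db) / (4 * 0.62 * sqrt(f'c))
= (500 * 12) / (4 * 0.62 * sqrt(25))
= 6000 / 12.4
= 483.87 mm

483.87 mm


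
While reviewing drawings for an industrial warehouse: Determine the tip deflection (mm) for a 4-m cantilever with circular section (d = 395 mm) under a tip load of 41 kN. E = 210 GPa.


I = pi * d^4 / 64 = pi * 395^4 / 64 = 1194973518.81 mm^4
L = 4000.0 mm, P = 41000.0 N, E = 210000.0 MPa
delta = P * L^3 / (3 * E * I)
= 41000.0 * 4000.0^3 / (3 * 210000.0 * 1194973518.81)
= 3.4855 mm

3.4855 mm


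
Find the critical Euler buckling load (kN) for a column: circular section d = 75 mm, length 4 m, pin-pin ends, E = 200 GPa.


I = pi * d^4 / 64 = 1553155.55 mm^4
L = 4000.0 mm
P_cr = pi^2 * E * I / L^2
= 9.8696 * 200000.0 * 1553155.55 / 4000.0^2
= 191612.89 N = 191.6129 kN

191.6129 kN


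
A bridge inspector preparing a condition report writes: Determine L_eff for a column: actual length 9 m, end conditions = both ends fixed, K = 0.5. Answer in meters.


L_eff = K * L
= 0.5 * 9
= 4.5 m

4.5 m


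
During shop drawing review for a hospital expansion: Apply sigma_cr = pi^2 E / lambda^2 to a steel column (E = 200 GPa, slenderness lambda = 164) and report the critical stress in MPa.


sigma_cr = pi^2 * E / lambda^2
= 9.8696 * 200000.0 / 164^2
= 9.8696 * 200000.0 / 26896
= 73.3909 MPa

73.3909 MPa


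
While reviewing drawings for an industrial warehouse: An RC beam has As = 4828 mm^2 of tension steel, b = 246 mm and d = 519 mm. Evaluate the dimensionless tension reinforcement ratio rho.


rho = As / (b * d)
= 4828 / (246 * 519)
= 4828 / 127674
= 0.037815 (dimensionless)

0.037815 (dimensionless)


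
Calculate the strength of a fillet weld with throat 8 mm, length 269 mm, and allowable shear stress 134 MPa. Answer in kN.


Strength = throat * length * allowable stress
= 8 * 269 * 134 N
= 288368 N
= 288.37 kN

288.37 kN


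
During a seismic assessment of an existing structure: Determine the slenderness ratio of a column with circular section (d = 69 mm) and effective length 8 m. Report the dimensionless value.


Radius of gyration r = d / 4 = 69 / 4 = 17.25 mm
L_eff = 8000.0 mm
Slenderness ratio = L / r = 8000.0 / 17.25 = 463.77 (dimensionless)

463.77 (dimensionless)


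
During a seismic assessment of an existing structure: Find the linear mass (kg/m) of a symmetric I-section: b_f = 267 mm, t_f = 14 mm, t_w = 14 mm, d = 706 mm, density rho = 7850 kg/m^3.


A_flanges = 2 * 267 * 14 = 7476 mm^2
A_web = (706 - 2 * 14) * 14 = 9492 mm^2
A_total = 7476 + 9492 = 16968 mm^2 = 0.016968 m^2
Weight = rho * A = 7850 * 0.016968 = 133.1988 kg/m

133.1988 kg/m


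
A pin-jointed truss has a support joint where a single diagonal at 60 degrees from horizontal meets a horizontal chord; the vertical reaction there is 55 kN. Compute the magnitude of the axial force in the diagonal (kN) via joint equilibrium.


At the joint, only the diagonal has a vertical component, so vertical equilibrium gives:
F * sin(60) = 55
F = 55 / sin(60)
= 55 / 0.866025
= 63.51 kN

63.51 kN


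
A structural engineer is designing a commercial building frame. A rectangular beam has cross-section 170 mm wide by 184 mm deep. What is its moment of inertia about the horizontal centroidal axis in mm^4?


I = b * h^3 / 12
= 170 * 184^3 / 12
= 170 * 6229504 / 12
= 88251306.67 mm^4

88251306.67 mm^4


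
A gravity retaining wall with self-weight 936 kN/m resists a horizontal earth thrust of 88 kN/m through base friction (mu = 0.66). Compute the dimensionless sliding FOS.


Resisting force = mu * W = 0.66 * 936 = 617.76 kN/m
FOS = Resisting / Driving = 617.76 / 88
= 7.02 (dimensionless)

7.02 (dimensionless)


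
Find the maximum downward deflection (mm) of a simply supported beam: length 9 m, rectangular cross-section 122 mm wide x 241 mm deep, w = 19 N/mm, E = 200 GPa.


I = 122 * 241^3 / 12 = 142308130.17 mm^4
L = 9000.0 mm, w = 19 N/mm, E = 200000.0 MPa
delta = 5 * w * L^4 / (384 * E * I)
= 5 * 19 * 9000.0^4 / (384 * 200000.0 * 142308130.17)
= 57.0299 mm

57.0299 mm


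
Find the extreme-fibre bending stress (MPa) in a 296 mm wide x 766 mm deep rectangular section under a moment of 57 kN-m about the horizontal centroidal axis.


I = b * h^3 / 12 = 296 * 766^3 / 12 = 11086559034.67 mm^4
y = h / 2 = 766 / 2 = 383.0 mm
M = 57 kN-m = 57000000.0 N-mm
sigma = M * y / I = 57000000.0 * 383.0 / 11086559034.67
= 1.97 MPa

1.97 MPa


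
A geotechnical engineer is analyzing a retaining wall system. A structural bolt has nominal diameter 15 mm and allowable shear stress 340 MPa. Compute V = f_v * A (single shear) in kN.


A = pi * d^2 / 4 = pi * 15^2 / 4 = 176.7146 mm^2
V = f_v * A / 1000 = 340 * 176.7146 / 1000
= 60.083 kN

60.083 kN


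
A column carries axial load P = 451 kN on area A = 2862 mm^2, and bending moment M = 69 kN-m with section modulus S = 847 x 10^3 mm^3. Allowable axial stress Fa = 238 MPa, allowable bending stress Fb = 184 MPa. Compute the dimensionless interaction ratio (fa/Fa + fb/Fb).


f_a = P / A = 451000.0 / 2862 = 157.5821 MPa
f_b = M / S = 69000000.0 / 847000.0 = 81.464 MPa
Ratio = f_a / Fa + f_b / Fb
= 157.5821 / 238 + 81.464 / 184
= 1.1048 (dimensionless)

1.1048 (dimensionless)
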